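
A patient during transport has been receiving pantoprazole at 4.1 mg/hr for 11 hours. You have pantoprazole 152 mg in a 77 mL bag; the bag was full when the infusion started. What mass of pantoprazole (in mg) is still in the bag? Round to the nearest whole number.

Concentration = 152 mg ÷ 77 mL = 1.974026 mg/mL
Rate = 4.1 mg/hr ÷ 1.974026 mg/mL = 2.076974 mL/hr
Volume infused = 2.076974 mL/hr × 11 hr = 22.84671 mL
Volume remaining = 77 − 22.84671 = 54.15329 mL
Drug remaining = 54.15329 mL × 1.974026 mg/mL = 106.9 mg

107 mg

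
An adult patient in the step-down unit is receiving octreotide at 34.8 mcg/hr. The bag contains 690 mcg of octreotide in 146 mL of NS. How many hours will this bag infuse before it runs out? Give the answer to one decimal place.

19.8 hours

Concentration = 690 mcg ÷ 146 mL = 4.726027 mcg/mL
Rate = 34.8 mcg/hr ÷ 4.726027 mcg/mL = 7.363478 mL/hr
Duration = 146 mL ÷ 7.363478 mL/hr = 19.82759 hr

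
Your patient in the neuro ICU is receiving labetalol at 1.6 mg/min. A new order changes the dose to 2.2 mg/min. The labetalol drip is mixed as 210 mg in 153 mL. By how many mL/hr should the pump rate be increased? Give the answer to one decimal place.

26.2 mL/hr

At the current dose:
1.6 mg/min × 60 min/hr = 96 mg/hr
Concentration = 210 mg ÷ 153 mL = 1.372549 mg/mL
Rate = 96 mg/hr ÷ 1.372549 mg/mL = 69.94286 mL/hr
At the new dose:
2.2 mg/min × 60 min/hr = 132 mg/hr
Rate = 132 mg/hr ÷ 1.372549 mg/mL = 96.17143 mL/hr
Change = 96.17143 − 69.94286 = 26.22857 mL/hr → 26.22857 mL/hr increase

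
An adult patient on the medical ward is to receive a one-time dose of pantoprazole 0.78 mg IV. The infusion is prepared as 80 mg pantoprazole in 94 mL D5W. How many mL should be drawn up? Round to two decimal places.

Concentration = 80 mg ÷ 94 mL = 0.8510638 mg/mL
Volume = 0.78 mg ÷ 0.8510638 mg/mL = 0.9165 mL

0.92 mL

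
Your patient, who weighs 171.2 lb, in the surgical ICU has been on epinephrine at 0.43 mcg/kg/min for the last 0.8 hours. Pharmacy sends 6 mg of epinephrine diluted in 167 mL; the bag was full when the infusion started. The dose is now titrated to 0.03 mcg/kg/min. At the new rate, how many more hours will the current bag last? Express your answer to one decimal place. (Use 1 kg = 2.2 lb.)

31.4 hours

Initial rate:
Weight = 171.2 lb ÷ 2.2 lb/kg = 77.81818 kg
Dose = 0.43 mcg/kg/min × 77.81818 kg = 33.46182 mcg/min
33.46182 mcg/min × 60 min/hr = 2007.709 mcg/hr
Concentration = 6 mg ÷ 167 mL = 0.03592814 mg/mL = 35.92814 mcg/mL
Rate = 2007.709 mcg/hr ÷ 35.92814 mcg/mL = 55.88124 mL/hr
Volume infused so far = 55.88124 mL/hr × 0.8 hr = 44.70499 mL
Volume remaining = 167 − 44.70499 = 122.295 mL
New rate:
Dose = 0.03 mcg/kg/min × 77.81818 kg = 2.334545 mcg/min
2.334545 mcg/min × 60 min/hr = 140.0727 mcg/hr
Rate = 140.0727 mcg/hr ÷ 35.92814 mcg/mL = 3.898691 mL/hr
Time remaining = 122.295 mL ÷ 3.898691 mL/hr = 31.36822 hr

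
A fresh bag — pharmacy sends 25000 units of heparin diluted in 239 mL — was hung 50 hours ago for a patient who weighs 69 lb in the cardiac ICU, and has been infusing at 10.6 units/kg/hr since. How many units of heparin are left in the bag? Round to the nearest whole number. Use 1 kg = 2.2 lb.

Weight = 69 lb ÷ 2.2 lb/kg = 31.36364 kg
Dose = 10.6 units/kg/hr × 31.36364 kg = 332.4545 units/hr
Concentration = 25000 units ÷ 239 mL = 104.6025 units/mL
Rate = 332.4545 units/hr ÷ 104.6025 units/mL = 3.178265 mL/hr
Volume infused = 3.178265 mL/hr × 50 hr = 158.9133 mL
Volume remaining = 239 − 158.9133 = 80.08673 mL
Drug remaining = 80.08673 mL × 104.6025 units/mL = 8377.273 units

8377 units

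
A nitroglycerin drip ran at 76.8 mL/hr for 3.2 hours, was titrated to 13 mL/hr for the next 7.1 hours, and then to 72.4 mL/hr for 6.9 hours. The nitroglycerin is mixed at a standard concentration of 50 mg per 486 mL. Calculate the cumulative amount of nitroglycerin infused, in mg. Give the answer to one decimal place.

Concentration = 50 mg ÷ 486 mL = 0.1028807 mg/mL
Stage 1: 76.8 mL/hr × 3.2 hr = 245.76 mL → 245.76 mL × 0.1028807 mg/mL = 25.28395 mg
Stage 2: 13 mL/hr × 7.1 hr = 92.3 mL → 92.3 mL × 0.1028807 mg/mL = 9.495885 mg
Stage 3: 72.4 mL/hr × 6.9 hr = 499.56 mL → 499.56 mL × 0.1028807 mg/mL = 51.39506 mg
Total = 25.28395 + 9.495885 + 51.39506 = 86.1749 mg

86.2 mg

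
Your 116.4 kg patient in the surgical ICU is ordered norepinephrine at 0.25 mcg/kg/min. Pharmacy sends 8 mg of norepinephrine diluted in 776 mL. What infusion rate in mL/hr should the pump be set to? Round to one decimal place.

Dose = 0.25 mcg/kg/min × 116.4 kg = 29.1 mcg/min
29.1 mcg/min × 60 min/hr = 1746 mcg/hr
Concentration = 8 mg ÷ 776 mL = 0.01030928 mg/mL = 10.30928 mcg/mL
Rate = 1746 mcg/hr ÷ 10.30928 mcg/mL = 169.362 mL/hr

169.4 mL/hr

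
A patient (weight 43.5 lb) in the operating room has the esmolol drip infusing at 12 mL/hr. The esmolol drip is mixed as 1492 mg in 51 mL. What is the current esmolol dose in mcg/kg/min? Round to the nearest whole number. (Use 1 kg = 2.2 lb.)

296 mcg/kg/min

Weight = 43.5 lb ÷ 2.2 lb/kg = 19.77273 kg
Concentration = 1492 mg ÷ 51 mL = 29.2549 mg/mL = 29254.9 mcg/mL
Drug rate = 12 mL/hr × 29254.9 mcg/mL = 351058.8 mcg/hr
351058.8 mcg/hr ÷ 60 min/hr = 5850.98 mcg/min
5850.98 mcg/min ÷ 19.77273 kg = 295.9117 mcg/kg/min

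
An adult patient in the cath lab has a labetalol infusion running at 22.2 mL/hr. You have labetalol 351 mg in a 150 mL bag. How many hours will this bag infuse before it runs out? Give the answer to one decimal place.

6.8 hours

Duration = 150 mL ÷ 22.2 mL/hr = 6.756757 hr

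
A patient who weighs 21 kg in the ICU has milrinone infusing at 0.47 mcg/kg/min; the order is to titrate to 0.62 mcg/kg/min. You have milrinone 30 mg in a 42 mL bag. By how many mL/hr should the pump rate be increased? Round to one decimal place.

0.3 mL/hr

At the current dose:
Dose = 0.47 mcg/kg/min × 21 kg = 9.87 mcg/min
9.87 mcg/min × 60 min/hr = 592.2 mcg/hr
Concentration = 30 mg ÷ 42 mL = 0.7142857 mg/mL = 714.2857 mcg/mL
Rate = 592.2 mcg/hr ÷ 714.2857 mcg/mL = 0.82908 mL/hr
At the new dose:
Dose = 0.62 mcg/kg/min × 21 kg = 13.02 mcg/min
13.02 mcg/min × 60 min/hr = 781.2 mcg/hr
Rate = 781.2 mcg/hr ÷ 714.2857 mcg/mL = 1.09368 mL/hr
Change = 1.09368 − 0.82908 = 0.2646 mL/hr → 0.2646 mL/hr increase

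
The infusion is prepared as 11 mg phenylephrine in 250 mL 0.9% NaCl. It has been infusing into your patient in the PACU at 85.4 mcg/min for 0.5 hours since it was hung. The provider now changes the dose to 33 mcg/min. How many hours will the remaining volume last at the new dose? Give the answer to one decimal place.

4.3 hours

Initial rate:
85.4 mcg/min × 60 min/hr = 5124 mcg/hr
Concentration = 11 mg ÷ 250 mL = 0.044 mg/mL = 44 mcg/mL
Rate = 5124 mcg/hr ÷ 44 mcg/mL = 116.4545 mL/hr
Volume infused so far = 116.4545 mL/hr × 0.5 hr = 58.22727 mL
Volume remaining = 250 − 58.22727 = 191.7727 mL
New rate:
33 mcg/min × 60 min/hr = 1980 mcg/hr
Rate = 1980 mcg/hr ÷ 44 mcg/mL = 45 mL/hr
Time remaining = 191.7727 mL ÷ 45 mL/hr = 4.261616 hr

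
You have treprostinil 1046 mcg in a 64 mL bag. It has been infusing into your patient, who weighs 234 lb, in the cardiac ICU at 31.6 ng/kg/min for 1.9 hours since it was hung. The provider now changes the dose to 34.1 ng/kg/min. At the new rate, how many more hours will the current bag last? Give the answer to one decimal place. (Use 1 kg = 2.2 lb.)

3.0 hours

Initial rate:
Weight = 234 lb ÷ 2.2 lb/kg = 106.3636 kg
Dose = 31.6 ng/kg/min × 106.3636 kg = 3361.091 ng/min
3361.091 ng/min × 60 min/hr = 201665.5 ng/hr
Concentration = 1046 mcg ÷ 64 mL = 16.34375 mcg/mL = 16343.75 ng/mL
Rate = 201665.5 ng/hr ÷ 16343.75 ng/mL = 12.339 mL/hr
Volume infused so far = 12.339 mL/hr × 1.9 hr = 23.44409 mL
Volume remaining = 64 − 23.44409 = 40.55591 mL
New rate:
Dose = 34.1 ng/kg/min × 106.3636 kg = 3627 ng/min
3627 ng/min × 60 min/hr = 217620 ng/hr
Rate = 217620 ng/hr ÷ 16343.75 ng/mL = 13.31518 mL/hr
Time remaining = 40.55591 mL ÷ 13.31518 mL/hr = 3.04584 hr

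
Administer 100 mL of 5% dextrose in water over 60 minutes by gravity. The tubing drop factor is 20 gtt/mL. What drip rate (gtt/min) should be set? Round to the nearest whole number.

33 gtt/min

100 mL ÷ (60 min) = 1.666667 mL/min
1.666667 mL/min × 20 gtt/mL = 33.33333 gtt/min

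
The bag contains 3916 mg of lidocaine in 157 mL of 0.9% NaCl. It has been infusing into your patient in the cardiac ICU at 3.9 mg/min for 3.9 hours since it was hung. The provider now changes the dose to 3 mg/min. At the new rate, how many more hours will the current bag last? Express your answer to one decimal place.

Initial rate:
3.9 mg/min × 60 min/hr = 234 mg/hr
Concentration = 3916 mg ÷ 157 mL = 24.94268 mg/mL
Rate = 234 mg/hr ÷ 24.94268 mg/mL = 9.381512 mL/hr
Volume infused so far = 9.381512 mL/hr × 3.9 hr = 36.5879 mL
Volume remaining = 157 − 36.5879 = 120.4121 mL
New rate:
3 mg/min × 60 min/hr = 180 mg/hr
Rate = 180 mg/hr ÷ 24.94268 mg/mL = 7.216547 mL/hr
Time remaining = 120.4121 mL ÷ 7.216547 mL/hr = 16.68556 hr

16.7 hours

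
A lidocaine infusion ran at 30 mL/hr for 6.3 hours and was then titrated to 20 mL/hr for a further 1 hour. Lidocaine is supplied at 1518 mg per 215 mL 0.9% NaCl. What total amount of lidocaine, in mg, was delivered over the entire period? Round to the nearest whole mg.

Concentration = 1518 mg ÷ 215 mL = 7.060465 mg/mL
Stage 1: 30 mL/hr × 6.3 hr = 189 mL → 189 mL × 7.060465 mg/mL = 1334.428 mg
Stage 2: 20 mL/hr × 1 hr = 20 mL → 20 mL × 7.060465 mg/mL = 141.2093 mg
Total = 1334.428 + 141.2093 = 1475.637 mg

1476 mg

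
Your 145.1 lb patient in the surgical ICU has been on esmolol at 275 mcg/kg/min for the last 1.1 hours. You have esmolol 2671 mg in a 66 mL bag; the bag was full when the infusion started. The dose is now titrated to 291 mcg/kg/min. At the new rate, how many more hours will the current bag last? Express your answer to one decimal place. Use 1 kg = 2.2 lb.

1.3 hours

Initial rate:
Weight = 145.1 lb ÷ 2.2 lb/kg = 65.95455 kg
Dose = 275 mcg/kg/min × 65.95455 kg = 18137.5 mcg/min
18137.5 mcg/min × 60 min/hr = 1088250 mcg/hr
Concentration = 2671 mg ÷ 66 mL = 40.4697 mg/mL = 40469.7 mcg/mL
Rate = 1088250 mcg/hr ÷ 40469.7 mcg/mL = 26.89049 mL/hr
Volume infused so far = 26.89049 mL/hr × 1.1 hr = 29.57954 mL
Volume remaining = 66 − 29.57954 = 36.42046 mL
New rate:
Dose = 291 mcg/kg/min × 65.95455 kg = 19192.77 mcg/min
19192.77 mcg/min × 60 min/hr = 1151566 mcg/hr
Rate = 1151566 mcg/hr ÷ 40469.7 mcg/mL = 28.45503 mL/hr
Time remaining = 36.42046 mL ÷ 28.45503 mL/hr = 1.279931 hr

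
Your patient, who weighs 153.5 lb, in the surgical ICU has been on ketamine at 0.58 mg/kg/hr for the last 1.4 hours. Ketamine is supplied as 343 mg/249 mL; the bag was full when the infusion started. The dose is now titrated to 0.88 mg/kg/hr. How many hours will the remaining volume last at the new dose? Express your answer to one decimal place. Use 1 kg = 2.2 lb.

4.7 hours

Initial rate:
Weight = 153.5 lb ÷ 2.2 lb/kg = 69.77273 kg
Dose = 0.58 mg/kg/hr × 69.77273 kg = 40.46818 mg/hr
Concentration = 343 mg ÷ 249 mL = 1.37751 mg/mL
Rate = 40.46818 mg/hr ÷ 1.37751 mg/mL = 29.37778 mL/hr
Volume infused so far = 29.37778 mL/hr × 1.4 hr = 41.12889 mL
Volume remaining = 249 − 41.12889 = 207.8711 mL
New rate:
Dose = 0.88 mg/kg/hr × 69.77273 kg = 61.4 mg/hr
Rate = 61.4 mg/hr ÷ 1.37751 mg/mL = 44.57318 mL/hr
Time remaining = 207.8711 mL ÷ 44.57318 mL/hr = 4.663592 hr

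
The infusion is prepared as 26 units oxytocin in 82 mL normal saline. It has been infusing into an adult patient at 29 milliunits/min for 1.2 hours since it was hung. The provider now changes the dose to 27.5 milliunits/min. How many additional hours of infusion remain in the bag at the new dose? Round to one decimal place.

14.5 hours

Initial rate:
29 milliunits/min × 60 min/hr = 1740 milliunits/hr
Concentration = 26 units ÷ 82 mL = 0.3170732 units/mL = 317.0732 milliunits/mL
Rate = 1740 milliunits/hr ÷ 317.0732 milliunits/mL = 5.487692 mL/hr
Volume infused so far = 5.487692 mL/hr × 1.2 hr = 6.585231 mL
Volume remaining = 82 − 6.585231 = 75.41477 mL
New rate:
27.5 milliunits/min × 60 min/hr = 1650 milliunits/hr
Rate = 1650 milliunits/hr ÷ 317.0732 milliunits/mL = 5.203846 mL/hr
Time remaining = 75.41477 mL ÷ 5.203846 mL/hr = 14.49212 hr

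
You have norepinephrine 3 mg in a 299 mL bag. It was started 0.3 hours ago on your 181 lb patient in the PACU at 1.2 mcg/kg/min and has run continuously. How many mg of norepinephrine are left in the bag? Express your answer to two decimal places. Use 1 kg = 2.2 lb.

1.22 mg

Weight = 181 lb ÷ 2.2 lb/kg = 82.27273 kg
Dose = 1.2 mcg/kg/min × 82.27273 kg = 98.72727 mcg/min
98.72727 mcg/min × 60 min/hr = 5923.636 mcg/hr
Concentration = 3 mg ÷ 299 mL = 0.01003344 mg/mL = 10.03344 mcg/mL
Rate = 5923.636 mcg/hr ÷ 10.03344 mcg/mL = 590.3891 mL/hr
Volume infused = 590.3891 mL/hr × 0.3 hr = 177.1167 mL
Volume remaining = 299 − 177.1167 = 121.8833 mL
Drug remaining = 121.8833 mL × 10.03344 mcg/mL = 1222.909 mcg = 1.222909 mg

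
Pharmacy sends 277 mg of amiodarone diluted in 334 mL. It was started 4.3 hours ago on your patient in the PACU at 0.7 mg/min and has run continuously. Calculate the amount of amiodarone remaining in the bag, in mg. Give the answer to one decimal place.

0.7 mg/min × 60 min/hr = 42 mg/hr
Concentration = 277 mg ÷ 334 mL = 0.8293413 mg/mL
Rate = 42 mg/hr ÷ 0.8293413 mg/mL = 50.6426 mL/hr
Volume infused = 50.6426 mL/hr × 4.3 hr = 217.7632 mL
Volume remaining = 334 − 217.7632 = 116.2368 mL
Drug remaining = 116.2368 mL × 0.8293413 mg/mL = 96.4 mg

96.4 mg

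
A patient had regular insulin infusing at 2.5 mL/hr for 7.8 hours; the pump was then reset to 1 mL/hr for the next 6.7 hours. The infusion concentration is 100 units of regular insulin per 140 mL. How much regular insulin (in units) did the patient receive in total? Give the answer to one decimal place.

Concentration = 100 units ÷ 140 mL = 0.7142857 units/mL
Stage 1: 2.5 mL/hr × 7.8 hr = 19.5 mL → 19.5 mL × 0.7142857 units/mL = 13.92857 units
Stage 2: 1 mL/hr × 6.7 hr = 6.7 mL → 6.7 mL × 0.7142857 units/mL = 4.785714 units
Total = 13.92857 + 4.785714 = 18.71429 units

18.7 units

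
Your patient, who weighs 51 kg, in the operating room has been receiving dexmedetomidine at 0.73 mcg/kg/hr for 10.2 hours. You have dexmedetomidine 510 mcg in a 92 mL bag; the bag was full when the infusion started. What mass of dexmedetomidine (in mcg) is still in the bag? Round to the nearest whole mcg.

Dose = 0.73 mcg/kg/hr × 51 kg = 37.23 mcg/hr
Concentration = 510 mcg ÷ 92 mL = 5.543478 mcg/mL
Rate = 37.23 mcg/hr ÷ 5.543478 mcg/mL = 6.716 mL/hr
Volume infused = 6.716 mL/hr × 10.2 hr = 68.5032 mL
Volume remaining = 92 − 68.5032 = 23.4968 mL
Drug remaining = 23.4968 mL × 5.543478 mcg/mL = 130.254 mcg

130 mcg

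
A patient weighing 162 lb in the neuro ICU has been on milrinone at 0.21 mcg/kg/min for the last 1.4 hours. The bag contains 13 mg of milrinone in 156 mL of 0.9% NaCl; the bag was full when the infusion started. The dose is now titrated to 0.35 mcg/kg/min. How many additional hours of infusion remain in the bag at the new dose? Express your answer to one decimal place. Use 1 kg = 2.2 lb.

7.6 hours

Initial rate:
Weight = 162 lb ÷ 2.2 lb/kg = 73.63636 kg
Dose = 0.21 mcg/kg/min × 73.63636 kg = 15.46364 mcg/min
15.46364 mcg/min × 60 min/hr = 927.8182 mcg/hr
Concentration = 13 mg ÷ 156 mL = 0.08333333 mg/mL = 83.33333 mcg/mL
Rate = 927.8182 mcg/hr ÷ 83.33333 mcg/mL = 11.13382 mL/hr
Volume infused so far = 11.13382 mL/hr × 1.4 hr = 15.58735 mL
Volume remaining = 156 − 15.58735 = 140.4127 mL
New rate:
Dose = 0.35 mcg/kg/min × 73.63636 kg = 25.77273 mcg/min
25.77273 mcg/min × 60 min/hr = 1546.364 mcg/hr
Rate = 1546.364 mcg/hr ÷ 83.33333 mcg/mL = 18.55636 mL/hr
Time remaining = 140.4127 mL ÷ 18.55636 mL/hr = 7.56682 hr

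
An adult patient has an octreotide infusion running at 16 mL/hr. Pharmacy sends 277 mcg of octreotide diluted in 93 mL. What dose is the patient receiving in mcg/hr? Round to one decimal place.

47.7 mcg/hr

Concentration = 277 mcg ÷ 93 mL = 2.978495 mcg/mL
Drug rate = 16 mL/hr × 2.978495 mcg/mL = 47.65591 mcg/hr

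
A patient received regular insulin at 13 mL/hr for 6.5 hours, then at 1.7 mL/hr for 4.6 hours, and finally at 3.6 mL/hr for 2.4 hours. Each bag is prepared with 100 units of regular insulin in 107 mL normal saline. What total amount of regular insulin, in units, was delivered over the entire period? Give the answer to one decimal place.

Concentration = 100 units ÷ 107 mL = 0.9345794 units/mL
Stage 1: 13 mL/hr × 6.5 hr = 84.5 mL → 84.5 mL × 0.9345794 units/mL = 78.97196 units
Stage 2: 1.7 mL/hr × 4.6 hr = 7.82 mL → 7.82 mL × 0.9345794 units/mL = 7.308411 units
Stage 3: 3.6 mL/hr × 2.4 hr = 8.64 mL → 8.64 mL × 0.9345794 units/mL = 8.074766 units
Total = 78.97196 + 7.308411 + 8.074766 = 94.35514 units

94.4 units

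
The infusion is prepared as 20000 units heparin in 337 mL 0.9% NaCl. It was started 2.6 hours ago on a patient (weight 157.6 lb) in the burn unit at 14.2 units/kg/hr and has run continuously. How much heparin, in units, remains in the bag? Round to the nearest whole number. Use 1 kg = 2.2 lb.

17355 units

Weight = 157.6 lb ÷ 2.2 lb/kg = 71.63636 kg
Dose = 14.2 units/kg/hr × 71.63636 kg = 1017.236 units/hr
Concentration = 20000 units ÷ 337 mL = 59.34718 units/mL
Rate = 1017.236 units/hr ÷ 59.34718 units/mL = 17.14043 mL/hr
Volume infused = 17.14043 mL/hr × 2.6 hr = 44.56513 mL
Volume remaining = 337 − 44.56513 = 292.4349 mL
Drug remaining = 292.4349 mL × 59.34718 units/mL = 17355.19 units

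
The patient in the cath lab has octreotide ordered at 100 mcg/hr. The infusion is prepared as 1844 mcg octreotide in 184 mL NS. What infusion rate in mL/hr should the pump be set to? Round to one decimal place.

10.0 mL/hr

Concentration = 1844 mcg ÷ 184 mL = 10.02174 mcg/mL
Rate = 100 mcg/hr ÷ 10.02174 mcg/mL = 9.978308 mL/hr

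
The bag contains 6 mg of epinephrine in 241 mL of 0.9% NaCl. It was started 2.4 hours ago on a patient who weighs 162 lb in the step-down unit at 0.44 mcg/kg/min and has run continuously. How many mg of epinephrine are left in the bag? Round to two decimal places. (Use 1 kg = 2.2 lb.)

1.33 mg

Weight = 162 lb ÷ 2.2 lb/kg = 73.63636 kg
Dose = 0.44 mcg/kg/min × 73.63636 kg = 32.4 mcg/min
32.4 mcg/min × 60 min/hr = 1944 mcg/hr
Concentration = 6 mg ÷ 241 mL = 0.02489627 mg/mL = 24.89627 mcg/mL
Rate = 1944 mcg/hr ÷ 24.89627 mcg/mL = 78.084 mL/hr
Volume infused = 78.084 mL/hr × 2.4 hr = 187.4016 mL
Volume remaining = 241 − 187.4016 = 53.5984 mL
Drug remaining = 53.5984 mL × 24.89627 mcg/mL = 1334.4 mcg = 1.3344 mg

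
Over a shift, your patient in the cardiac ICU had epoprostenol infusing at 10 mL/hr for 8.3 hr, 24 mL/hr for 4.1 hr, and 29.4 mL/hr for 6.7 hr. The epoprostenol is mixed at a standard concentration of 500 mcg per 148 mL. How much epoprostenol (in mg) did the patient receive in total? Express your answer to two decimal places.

Concentration = 500 mcg ÷ 148 mL = 3.378378 mcg/mL
Stage 1: 10 mL/hr × 8.3 hr = 83 mL → 83 mL × 3.378378 mcg/mL = 280.4054 mcg
Stage 2: 24 mL/hr × 4.1 hr = 98.4 mL → 98.4 mL × 3.378378 mcg/mL = 332.4324 mcg
Stage 3: 29.4 mL/hr × 6.7 hr = 196.98 mL → 196.98 mL × 3.378378 mcg/mL = 665.473 mcg
Total = 280.4054 + 332.4324 + 665.473 = 1278.311 mcg = 1.278311 mg

1.28 mg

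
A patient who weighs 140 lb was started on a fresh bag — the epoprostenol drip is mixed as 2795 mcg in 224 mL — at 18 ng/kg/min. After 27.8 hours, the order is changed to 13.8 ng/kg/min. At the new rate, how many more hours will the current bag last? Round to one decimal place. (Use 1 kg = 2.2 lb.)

16.8 hours

Initial rate:
Weight = 140 lb ÷ 2.2 lb/kg = 63.63636 kg
Dose = 18 ng/kg/min × 63.63636 kg = 1145.455 ng/min
1145.455 ng/min × 60 min/hr = 68727.27 ng/hr
Concentration = 2795 mcg ÷ 224 mL = 12.47768 mcg/mL = 12477.68 ng/mL
Rate = 68727.27 ng/hr ÷ 12477.68 ng/mL = 5.508018 mL/hr
Volume infused so far = 5.508018 mL/hr × 27.8 hr = 153.1229 mL
Volume remaining = 224 − 153.1229 = 70.87711 mL
New rate:
Dose = 13.8 ng/kg/min × 63.63636 kg = 878.1818 ng/min
878.1818 ng/min × 60 min/hr = 52690.91 ng/hr
Rate = 52690.91 ng/hr ÷ 12477.68 ng/mL = 4.222813 mL/hr
Time remaining = 70.87711 mL ÷ 4.222813 mL/hr = 16.78433 hr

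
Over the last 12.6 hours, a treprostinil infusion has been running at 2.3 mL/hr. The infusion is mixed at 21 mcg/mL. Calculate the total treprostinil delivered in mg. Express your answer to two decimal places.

0.61 mg

Concentration = 21 mcg/mL = 21000 ng/mL
Drug rate = 2.3 mL/hr × 21000 ng/mL = 48300 ng/hr
Total = 48300 ng/hr × 12.6 hr = 608580 ng = 0.60858 mg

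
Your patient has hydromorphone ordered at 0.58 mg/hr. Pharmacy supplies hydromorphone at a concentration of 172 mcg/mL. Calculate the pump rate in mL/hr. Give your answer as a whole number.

3 mL/hr

Concentration = 172 mcg/mL = 0.172 mg/mL
Rate = 0.58 mg/hr ÷ 0.172 mg/mL = 3.372093 mL/hr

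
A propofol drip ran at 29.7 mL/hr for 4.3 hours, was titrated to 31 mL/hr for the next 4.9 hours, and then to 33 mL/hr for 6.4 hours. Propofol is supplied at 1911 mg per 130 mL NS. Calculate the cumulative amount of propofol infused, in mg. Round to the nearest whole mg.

7215 mg

Concentration = 1911 mg ÷ 130 mL = 14.7 mg/mL
Stage 1: 29.7 mL/hr × 4.3 hr = 127.71 mL → 127.71 mL × 14.7 mg/mL = 1877.337 mg
Stage 2: 31 mL/hr × 4.9 hr = 151.9 mL → 151.9 mL × 14.7 mg/mL = 2232.93 mg
Stage 3: 33 mL/hr × 6.4 hr = 211.2 mL → 211.2 mL × 14.7 mg/mL = 3104.64 mg
Total = 1877.337 + 2232.93 + 3104.64 = 7214.907 mg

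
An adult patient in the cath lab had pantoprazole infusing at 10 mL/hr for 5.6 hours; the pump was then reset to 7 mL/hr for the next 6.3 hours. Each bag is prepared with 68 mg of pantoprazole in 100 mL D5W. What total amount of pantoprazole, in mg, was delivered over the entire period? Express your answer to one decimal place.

68.1 mg

Concentration = 68 mg ÷ 100 mL = 0.68 mg/mL
Stage 1: 10 mL/hr × 5.6 hr = 56 mL → 56 mL × 0.68 mg/mL = 38.08 mg
Stage 2: 7 mL/hr × 6.3 hr = 44.1 mL → 44.1 mL × 0.68 mg/mL = 29.988 mg
Total = 38.08 + 29.988 = 68.068 mg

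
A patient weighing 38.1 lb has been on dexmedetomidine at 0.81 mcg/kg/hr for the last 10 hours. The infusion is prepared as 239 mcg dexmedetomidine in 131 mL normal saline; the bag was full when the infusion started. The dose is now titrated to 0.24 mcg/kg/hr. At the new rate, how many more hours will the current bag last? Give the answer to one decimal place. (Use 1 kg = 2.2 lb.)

Initial rate:
Weight = 38.1 lb ÷ 2.2 lb/kg = 17.31818 kg
Dose = 0.81 mcg/kg/hr × 17.31818 kg = 14.02773 mcg/hr
Concentration = 239 mcg ÷ 131 mL = 1.824427 mcg/mL
Rate = 14.02773 mcg/hr ÷ 1.824427 mcg/mL = 7.688838 mL/hr
Volume infused so far = 7.688838 mL/hr × 10 hr = 76.88838 mL
Volume remaining = 131 − 76.88838 = 54.11162 mL
New rate:
Dose = 0.24 mcg/kg/hr × 17.31818 kg = 4.156364 mcg/hr
Rate = 4.156364 mcg/hr ÷ 1.824427 mcg/mL = 2.278174 mL/hr
Time remaining = 54.11162 mL ÷ 2.278174 mL/hr = 23.75219 hr

23.8 hours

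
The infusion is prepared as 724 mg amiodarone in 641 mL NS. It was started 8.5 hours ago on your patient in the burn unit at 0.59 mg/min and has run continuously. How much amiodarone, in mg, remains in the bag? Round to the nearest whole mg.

0.59 mg/min × 60 min/hr = 35.4 mg/hr
Concentration = 724 mg ÷ 641 mL = 1.129485 mg/mL
Rate = 35.4 mg/hr ÷ 1.129485 mg/mL = 31.34171 mL/hr
Volume infused = 31.34171 mL/hr × 8.5 hr = 266.4046 mL
Volume remaining = 641 − 266.4046 = 374.5954 mL
Drug remaining = 374.5954 mL × 1.129485 mg/mL = 423.1 mg

423 mg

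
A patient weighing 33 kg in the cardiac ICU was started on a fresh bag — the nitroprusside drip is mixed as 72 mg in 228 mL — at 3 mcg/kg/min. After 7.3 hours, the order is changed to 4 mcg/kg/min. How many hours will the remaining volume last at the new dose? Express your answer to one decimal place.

Initial rate:
Dose = 3 mcg/kg/min × 33 kg = 99 mcg/min
99 mcg/min × 60 min/hr = 5940 mcg/hr
Concentration = 72 mg ÷ 228 mL = 0.3157895 mg/mL = 315.7895 mcg/mL
Rate = 5940 mcg/hr ÷ 315.7895 mcg/mL = 18.81 mL/hr
Volume infused so far = 18.81 mL/hr × 7.3 hr = 137.313 mL
Volume remaining = 228 − 137.313 = 90.687 mL
New rate:
Dose = 4 mcg/kg/min × 33 kg = 132 mcg/min
132 mcg/min × 60 min/hr = 7920 mcg/hr
Rate = 7920 mcg/hr ÷ 315.7895 mcg/mL = 25.08 mL/hr
Time remaining = 90.687 mL ÷ 25.08 mL/hr = 3.615909 hr

3.6 hours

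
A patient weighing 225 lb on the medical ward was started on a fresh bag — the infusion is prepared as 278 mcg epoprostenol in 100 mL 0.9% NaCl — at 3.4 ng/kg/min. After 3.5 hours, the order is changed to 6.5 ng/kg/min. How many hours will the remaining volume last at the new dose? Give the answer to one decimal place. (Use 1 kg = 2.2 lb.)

Initial rate:
Weight = 225 lb ÷ 2.2 lb/kg = 102.2727 kg
Dose = 3.4 ng/kg/min × 102.2727 kg = 347.7273 ng/min
347.7273 ng/min × 60 min/hr = 20863.64 ng/hr
Concentration = 278 mcg ÷ 100 mL = 2.78 mcg/mL = 2780 ng/mL
Rate = 20863.64 ng/hr ÷ 2780 ng/mL = 7.504905 mL/hr
Volume infused so far = 7.504905 mL/hr × 3.5 hr = 26.26717 mL
Volume remaining = 100 − 26.26717 = 73.73283 mL
New rate:
Dose = 6.5 ng/kg/min × 102.2727 kg = 664.7727 ng/min
664.7727 ng/min × 60 min/hr = 39886.36 ng/hr
Rate = 39886.36 ng/hr ÷ 2780 ng/mL = 14.34761 mL/hr
Time remaining = 73.73283 mL ÷ 14.34761 mL/hr = 5.139031 hr

5.1 hours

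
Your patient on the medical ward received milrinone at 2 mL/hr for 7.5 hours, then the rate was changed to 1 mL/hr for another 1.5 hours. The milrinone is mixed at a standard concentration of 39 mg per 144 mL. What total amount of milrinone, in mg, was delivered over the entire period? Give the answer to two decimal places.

Concentration = 39 mg ÷ 144 mL = 0.2708333 mg/mL
Stage 1: 2 mL/hr × 7.5 hr = 15 mL → 15 mL × 0.2708333 mg/mL = 4.0625 mg
Stage 2: 1 mL/hr × 1.5 hr = 1.5 mL → 1.5 mL × 0.2708333 mg/mL = 0.40625 mg
Total = 4.0625 + 0.40625 = 4.46875 mg

4.47 mg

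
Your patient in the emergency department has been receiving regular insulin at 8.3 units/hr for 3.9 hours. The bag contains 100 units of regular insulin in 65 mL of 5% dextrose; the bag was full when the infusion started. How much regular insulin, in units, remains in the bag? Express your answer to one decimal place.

67.6 units

Concentration = 100 units ÷ 65 mL = 1.538462 units/mL
Rate = 8.3 units/hr ÷ 1.538462 units/mL = 5.395 mL/hr
Volume infused = 5.395 mL/hr × 3.9 hr = 21.0405 mL
Volume remaining = 65 − 21.0405 = 43.9595 mL
Drug remaining = 43.9595 mL × 1.538462 units/mL = 67.63 units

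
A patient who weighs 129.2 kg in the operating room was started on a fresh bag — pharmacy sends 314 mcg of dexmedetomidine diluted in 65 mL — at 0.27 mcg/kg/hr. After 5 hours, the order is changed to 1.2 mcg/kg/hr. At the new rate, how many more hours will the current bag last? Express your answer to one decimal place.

0.9 hours

Initial rate:
Dose = 0.27 mcg/kg/hr × 129.2 kg = 34.884 mcg/hr
Concentration = 314 mcg ÷ 65 mL = 4.830769 mcg/mL
Rate = 34.884 mcg/hr ÷ 4.830769 mcg/mL = 7.22121 mL/hr
Volume infused so far = 7.22121 mL/hr × 5 hr = 36.10605 mL
Volume remaining = 65 − 36.10605 = 28.89395 mL
New rate:
Dose = 1.2 mcg/kg/hr × 129.2 kg = 155.04 mcg/hr
Rate = 155.04 mcg/hr ÷ 4.830769 mcg/mL = 32.09427 mL/hr
Time remaining = 28.89395 mL ÷ 32.09427 mL/hr = 0.9002838 hr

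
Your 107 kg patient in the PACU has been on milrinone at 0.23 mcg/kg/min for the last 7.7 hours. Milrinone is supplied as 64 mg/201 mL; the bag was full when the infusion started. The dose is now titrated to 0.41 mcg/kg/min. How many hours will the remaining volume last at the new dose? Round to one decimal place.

Initial rate:
Dose = 0.23 mcg/kg/min × 107 kg = 24.61 mcg/min
24.61 mcg/min × 60 min/hr = 1476.6 mcg/hr
Concentration = 64 mg ÷ 201 mL = 0.318408 mg/mL = 318.408 mcg/mL
Rate = 1476.6 mcg/hr ÷ 318.408 mcg/mL = 4.637447 mL/hr
Volume infused so far = 4.637447 mL/hr × 7.7 hr = 35.70834 mL
Volume remaining = 201 − 35.70834 = 165.2917 mL
New rate:
Dose = 0.41 mcg/kg/min × 107 kg = 43.87 mcg/min
43.87 mcg/min × 60 min/hr = 2632.2 mcg/hr
Rate = 2632.2 mcg/hr ÷ 318.408 mcg/mL = 8.266753 mL/hr
Time remaining = 165.2917 mL ÷ 8.266753 mL/hr = 19.99475 hr

20.0 hours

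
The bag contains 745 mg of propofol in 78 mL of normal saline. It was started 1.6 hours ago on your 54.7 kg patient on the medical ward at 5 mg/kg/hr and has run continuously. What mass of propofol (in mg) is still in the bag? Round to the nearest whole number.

307 mg

Dose = 5 mg/kg/hr × 54.7 kg = 273.5 mg/hr
Concentration = 745 mg ÷ 78 mL = 9.551282 mg/mL
Rate = 273.5 mg/hr ÷ 9.551282 mg/mL = 28.6349 mL/hr
Volume infused = 28.6349 mL/hr × 1.6 hr = 45.81584 mL
Volume remaining = 78 − 45.81584 = 32.18416 mL
Drug remaining = 32.18416 mL × 9.551282 mg/mL = 307.4 mg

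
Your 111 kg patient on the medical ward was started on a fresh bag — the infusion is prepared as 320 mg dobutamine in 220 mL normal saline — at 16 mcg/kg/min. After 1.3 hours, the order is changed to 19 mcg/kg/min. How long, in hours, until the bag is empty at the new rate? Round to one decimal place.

1.4 hours

Initial rate:
Dose = 16 mcg/kg/min × 111 kg = 1776 mcg/min
1776 mcg/min × 60 min/hr = 106560 mcg/hr
Concentration = 320 mg ÷ 220 mL = 1.454545 mg/mL = 1454.545 mcg/mL
Rate = 106560 mcg/hr ÷ 1454.545 mcg/mL = 73.26 mL/hr
Volume infused so far = 73.26 mL/hr × 1.3 hr = 95.238 mL
Volume remaining = 220 − 95.238 = 124.762 mL
New rate:
Dose = 19 mcg/kg/min × 111 kg = 2109 mcg/min
2109 mcg/min × 60 min/hr = 126540 mcg/hr
Rate = 126540 mcg/hr ÷ 1454.545 mcg/mL = 86.99625 mL/hr
Time remaining = 124.762 mL ÷ 86.99625 mL/hr = 1.434108 hr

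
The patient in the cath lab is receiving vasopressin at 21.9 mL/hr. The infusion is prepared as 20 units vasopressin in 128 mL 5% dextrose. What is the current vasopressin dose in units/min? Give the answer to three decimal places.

0.057 units/min

Concentration = 20 units ÷ 128 mL = 0.15625 units/mL
Drug rate = 21.9 mL/hr × 0.15625 units/mL = 3.421875 units/hr
3.421875 units/hr ÷ 60 min/hr = 0.05703125 units/min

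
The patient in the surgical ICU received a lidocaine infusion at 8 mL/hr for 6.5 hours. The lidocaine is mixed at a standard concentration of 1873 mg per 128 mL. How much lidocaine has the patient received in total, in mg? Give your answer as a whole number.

Concentration = 1873 mg ÷ 128 mL = 14.63281 mg/mL
Drug rate = 8 mL/hr × 14.63281 mg/mL = 117.0625 mg/hr
Total = 117.0625 mg/hr × 6.5 hr = 760.9062 mg

761 mg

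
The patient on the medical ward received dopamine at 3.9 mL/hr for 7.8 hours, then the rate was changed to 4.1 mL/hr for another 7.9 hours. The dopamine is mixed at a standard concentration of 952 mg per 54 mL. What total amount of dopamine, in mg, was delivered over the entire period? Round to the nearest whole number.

Concentration = 952 mg ÷ 54 mL = 17.62963 mg/mL
Stage 1: 3.9 mL/hr × 7.8 hr = 30.42 mL → 30.42 mL × 17.62963 mg/mL = 536.2933 mg
Stage 2: 4.1 mL/hr × 7.9 hr = 32.39 mL → 32.39 mL × 17.62963 mg/mL = 571.0237 mg
Total = 536.2933 + 571.0237 = 1107.317 mg

1107 mg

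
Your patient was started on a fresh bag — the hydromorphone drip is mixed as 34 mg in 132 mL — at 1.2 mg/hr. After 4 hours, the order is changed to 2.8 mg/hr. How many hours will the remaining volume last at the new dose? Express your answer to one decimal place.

Initial rate:
Concentration = 34 mg ÷ 132 mL = 0.2575758 mg/mL
Rate = 1.2 mg/hr ÷ 0.2575758 mg/mL = 4.658824 mL/hr
Volume infused so far = 4.658824 mL/hr × 4 hr = 18.63529 mL
Volume remaining = 132 − 18.63529 = 113.3647 mL
New rate:
Rate = 2.8 mg/hr ÷ 0.2575758 mg/mL = 10.87059 mL/hr
Time remaining = 113.3647 mL ÷ 10.87059 mL/hr = 10.42857 hr

10.4 hours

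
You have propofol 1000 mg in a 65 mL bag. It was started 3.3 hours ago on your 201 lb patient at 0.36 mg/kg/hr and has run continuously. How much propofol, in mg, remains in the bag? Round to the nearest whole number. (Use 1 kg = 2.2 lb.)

Weight = 201 lb ÷ 2.2 lb/kg = 91.36364 kg
Dose = 0.36 mg/kg/hr × 91.36364 kg = 32.89091 mg/hr
Concentration = 1000 mg ÷ 65 mL = 15.38462 mg/mL
Rate = 32.89091 mg/hr ÷ 15.38462 mg/mL = 2.137909 mL/hr
Volume infused = 2.137909 mL/hr × 3.3 hr = 7.0551 mL
Volume remaining = 65 − 7.0551 = 57.9449 mL
Drug remaining = 57.9449 mL × 15.38462 mg/mL = 891.46 mg

891 mg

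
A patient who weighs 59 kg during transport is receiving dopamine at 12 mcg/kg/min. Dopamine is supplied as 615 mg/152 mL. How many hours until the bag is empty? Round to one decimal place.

14.5 hours

Dose = 12 mcg/kg/min × 59 kg = 708 mcg/min
708 mcg/min × 60 min/hr = 42480 mcg/hr
Concentration = 615 mg ÷ 152 mL = 4.046053 mg/mL = 4046.053 mcg/mL
Rate = 42480 mcg/hr ÷ 4046.053 mcg/mL = 10.49912 mL/hr
Duration = 152 mL ÷ 10.49912 mL/hr = 14.4774 hr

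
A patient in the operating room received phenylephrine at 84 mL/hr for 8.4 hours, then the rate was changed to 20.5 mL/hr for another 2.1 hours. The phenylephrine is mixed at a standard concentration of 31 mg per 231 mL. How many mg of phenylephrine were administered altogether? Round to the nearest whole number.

100 mg

Concentration = 31 mg ÷ 231 mL = 0.1341991 mg/mL
Stage 1: 84 mL/hr × 8.4 hr = 705.6 mL → 705.6 mL × 0.1341991 mg/mL = 94.69091 mg
Stage 2: 20.5 mL/hr × 2.1 hr = 43.05 mL → 43.05 mL × 0.1341991 mg/mL = 5.777273 mg
Total = 94.69091 + 5.777273 = 100.4682 mg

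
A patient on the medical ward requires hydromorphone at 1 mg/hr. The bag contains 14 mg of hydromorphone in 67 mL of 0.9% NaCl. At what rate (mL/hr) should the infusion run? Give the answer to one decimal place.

4.8 mL/hr

Concentration = 14 mg ÷ 67 mL = 0.2089552 mg/mL
Rate = 1 mg/hr ÷ 0.2089552 mg/mL = 4.785714 mL/hr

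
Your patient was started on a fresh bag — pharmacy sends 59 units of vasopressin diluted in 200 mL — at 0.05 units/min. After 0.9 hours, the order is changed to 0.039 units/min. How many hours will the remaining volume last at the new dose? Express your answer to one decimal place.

Initial rate:
0.05 units/min × 60 min/hr = 3 units/hr
Concentration = 59 units ÷ 200 mL = 0.295 units/mL
Rate = 3 units/hr ÷ 0.295 units/mL = 10.16949 mL/hr
Volume infused so far = 10.16949 mL/hr × 0.9 hr = 9.152542 mL
Volume remaining = 200 − 9.152542 = 190.8475 mL
New rate:
0.039 units/min × 60 min/hr = 2.34 units/hr
Rate = 2.34 units/hr ÷ 0.295 units/mL = 7.932203 mL/hr
Time remaining = 190.8475 mL ÷ 7.932203 mL/hr = 24.05983 hr

24.1 hours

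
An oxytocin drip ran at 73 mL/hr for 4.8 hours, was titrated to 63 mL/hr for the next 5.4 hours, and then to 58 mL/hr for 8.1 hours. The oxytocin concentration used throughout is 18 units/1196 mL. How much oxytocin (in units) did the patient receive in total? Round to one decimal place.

Concentration = 18 units ÷ 1196 mL = 0.01505017 units/mL
Stage 1: 73 mL/hr × 4.8 hr = 350.4 mL → 350.4 mL × 0.01505017 units/mL = 5.273579 units
Stage 2: 63 mL/hr × 5.4 hr = 340.2 mL → 340.2 mL × 0.01505017 units/mL = 5.120067 units
Stage 3: 58 mL/hr × 8.1 hr = 469.8 mL → 469.8 mL × 0.01505017 units/mL = 7.070569 units
Total = 5.273579 + 5.120067 + 7.070569 = 17.46421 units

17.5 units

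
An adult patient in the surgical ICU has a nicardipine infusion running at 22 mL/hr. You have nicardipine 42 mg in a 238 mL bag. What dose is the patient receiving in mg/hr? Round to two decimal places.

3.88 mg/hr

Concentration = 42 mg ÷ 238 mL = 0.1764706 mg/mL
Drug rate = 22 mL/hr × 0.1764706 mg/mL = 3.882353 mg/hr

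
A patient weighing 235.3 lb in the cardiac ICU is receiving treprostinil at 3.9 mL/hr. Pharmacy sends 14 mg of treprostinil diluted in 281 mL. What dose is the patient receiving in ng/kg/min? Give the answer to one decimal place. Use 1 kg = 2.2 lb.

Weight = 235.3 lb ÷ 2.2 lb/kg = 106.9545 kg
Concentration = 14 mg ÷ 281 mL = 0.04982206 mg/mL = 49822.06 ng/mL
Drug rate = 3.9 mL/hr × 49822.06 ng/mL = 194306 ng/hr
194306 ng/hr ÷ 60 min/hr = 3238.434 ng/min
3238.434 ng/min ÷ 106.9545 kg = 30.2786 ng/kg/min

30.3 ng/kg/min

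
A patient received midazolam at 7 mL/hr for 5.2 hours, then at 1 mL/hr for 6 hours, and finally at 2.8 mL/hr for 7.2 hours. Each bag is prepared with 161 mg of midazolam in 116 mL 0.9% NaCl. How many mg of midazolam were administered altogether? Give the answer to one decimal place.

Concentration = 161 mg ÷ 116 mL = 1.387931 mg/mL
Stage 1: 7 mL/hr × 5.2 hr = 36.4 mL → 36.4 mL × 1.387931 mg/mL = 50.52069 mg
Stage 2: 1 mL/hr × 6 hr = 6 mL → 6 mL × 1.387931 mg/mL = 8.327586 mg
Stage 3: 2.8 mL/hr × 7.2 hr = 20.16 mL → 20.16 mL × 1.387931 mg/mL = 27.98069 mg
Total = 50.52069 + 8.327586 + 27.98069 = 86.82897 mg

86.8 mg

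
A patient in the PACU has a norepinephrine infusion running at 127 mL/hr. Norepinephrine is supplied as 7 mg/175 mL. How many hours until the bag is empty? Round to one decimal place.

1.4 hours

Duration = 175 mL ÷ 127 mL/hr = 1.377953 hr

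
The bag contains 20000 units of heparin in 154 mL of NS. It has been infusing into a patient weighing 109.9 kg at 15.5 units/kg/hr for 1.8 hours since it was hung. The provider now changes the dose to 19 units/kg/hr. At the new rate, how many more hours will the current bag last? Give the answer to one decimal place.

Initial rate:
Dose = 15.5 units/kg/hr × 109.9 kg = 1703.45 units/hr
Concentration = 20000 units ÷ 154 mL = 129.8701 units/mL
Rate = 1703.45 units/hr ÷ 129.8701 units/mL = 13.11657 mL/hr
Volume infused so far = 13.11657 mL/hr × 1.8 hr = 23.60982 mL
Volume remaining = 154 − 23.60982 = 130.3902 mL
New rate:
Dose = 19 units/kg/hr × 109.9 kg = 2088.1 units/hr
Rate = 2088.1 units/hr ÷ 129.8701 units/mL = 16.07837 mL/hr
Time remaining = 130.3902 mL ÷ 16.07837 mL/hr = 8.109664 hr

8.1 hours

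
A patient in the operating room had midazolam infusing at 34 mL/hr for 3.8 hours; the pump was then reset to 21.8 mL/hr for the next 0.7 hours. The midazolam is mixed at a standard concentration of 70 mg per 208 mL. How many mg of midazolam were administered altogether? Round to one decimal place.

Concentration = 70 mg ÷ 208 mL = 0.3365385 mg/mL
Stage 1: 34 mL/hr × 3.8 hr = 129.2 mL → 129.2 mL × 0.3365385 mg/mL = 43.48077 mg
Stage 2: 21.8 mL/hr × 0.7 hr = 15.26 mL → 15.26 mL × 0.3365385 mg/mL = 5.135577 mg
Total = 43.48077 + 5.135577 = 48.61635 mg

48.6 mg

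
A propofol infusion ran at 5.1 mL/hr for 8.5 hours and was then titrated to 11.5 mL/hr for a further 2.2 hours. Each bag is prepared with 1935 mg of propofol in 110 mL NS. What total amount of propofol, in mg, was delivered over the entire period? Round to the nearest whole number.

Concentration = 1935 mg ÷ 110 mL = 17.59091 mg/mL
Stage 1: 5.1 mL/hr × 8.5 hr = 43.35 mL → 43.35 mL × 17.59091 mg/mL = 762.5659 mg
Stage 2: 11.5 mL/hr × 2.2 hr = 25.3 mL → 25.3 mL × 17.59091 mg/mL = 445.05 mg
Total = 762.5659 + 445.05 = 1207.616 mg

1208 mg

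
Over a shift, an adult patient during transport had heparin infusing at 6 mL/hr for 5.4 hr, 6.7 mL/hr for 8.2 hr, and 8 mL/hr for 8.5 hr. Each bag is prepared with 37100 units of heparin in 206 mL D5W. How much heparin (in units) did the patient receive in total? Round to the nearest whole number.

27976 units

Concentration = 37100 units ÷ 206 mL = 180.0971 units/mL
Stage 1: 6 mL/hr × 5.4 hr = 32.4 mL → 32.4 mL × 180.0971 units/mL = 5835.146 units
Stage 2: 6.7 mL/hr × 8.2 hr = 54.94 mL → 54.94 mL × 180.0971 units/mL = 9894.534 units
Stage 3: 8 mL/hr × 8.5 hr = 68 mL → 68 mL × 180.0971 units/mL = 12246.6 units
Total = 5835.146 + 9894.534 + 12246.6 = 27976.28 units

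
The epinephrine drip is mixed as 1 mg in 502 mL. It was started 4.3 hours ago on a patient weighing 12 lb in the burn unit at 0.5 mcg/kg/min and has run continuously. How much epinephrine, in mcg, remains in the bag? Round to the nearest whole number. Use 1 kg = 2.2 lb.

296 mcg

Weight = 12 lb ÷ 2.2 lb/kg = 5.454545 kg
Dose = 0.5 mcg/kg/min × 5.454545 kg = 2.727273 mcg/min
2.727273 mcg/min × 60 min/hr = 163.6364 mcg/hr
Concentration = 1 mg ÷ 502 mL = 0.001992032 mg/mL = 1.992032 mcg/mL
Rate = 163.6364 mcg/hr ÷ 1.992032 mcg/mL = 82.14545 mL/hr
Volume infused = 82.14545 mL/hr × 4.3 hr = 353.2255 mL
Volume remaining = 502 − 353.2255 = 148.7745 mL
Drug remaining = 148.7745 mL × 1.992032 mcg/mL = 296.3636 mcg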